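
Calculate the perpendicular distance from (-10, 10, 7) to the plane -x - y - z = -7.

distance = |a·x₀ + b·y₀ + c·z₀ - d| / √(a² + b² + c²)
  = |(-1)·(-10) + (-1)·10 + (-1)·7 - (-7)| / √((-1)² + (-1)² + (-1)²)
  = |10 - 10 - 7 + 7| / √(1 + 1 + 1)
  = |0| / √3
  = 0 / 1.732
  ≈ 0

0


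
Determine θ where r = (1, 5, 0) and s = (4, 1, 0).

r·s = 1·4 + 5·1 + 0·0 = 4 + 5 + 0 = 9
|r| = √(1² + 5² + 0²) = √26 ≈ 5.099
|s| = √(4² + 1² + 0²) = √17 ≈ 4.123
cos θ = (r·s)/(|r||s|) = 9/(5.099·4.123) ≈ 0.4281
θ = arccos(0.4281) ≈ 64.65°

64.65°


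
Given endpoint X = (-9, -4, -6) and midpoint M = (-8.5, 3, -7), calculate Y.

Y = 2M - X
  = (2·(-8.5) - (-9), 2·3 - (-4), 2·(-7) - (-6))
  = (-17 + 9, 6 + 4, -14 + 6)
  = (-8, 10, -8)

(-8, 10, -8)


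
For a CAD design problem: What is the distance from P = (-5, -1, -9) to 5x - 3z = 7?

distance = |a·x₀ + b·y₀ + c·z₀ - d| / √(a² + b² + c²)
  = |5·(-5) + 0·(-1) + (-3)·(-9) - 7| / √(5² + 0² + (-3)²)
  = |-25 + 0 + 27 - 7| / √(25 + 0 + 9)
  = |-5| / √34
  = 5 / 5.831
  ≈ 0.8575

0.8575


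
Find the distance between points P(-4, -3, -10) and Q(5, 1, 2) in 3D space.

d = √[(x₂-x₁)² + (y₂-y₁)² + (z₂-z₁)²]
  = √[9² + 4² + 12²]
  = √[81 + 16 + 144]
  = √241
  ≈ 15.52

15.52


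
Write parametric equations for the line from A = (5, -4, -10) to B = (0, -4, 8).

Direction vector d = B - A = (0 - 5, -4 + 4, 8 + 10) = (-5, 0, 18)
Parametric form r = A + t·d:
x = 5 - 5t, y = -4, z = -10 + 18t

x = 5 - 5t, y = -4, z = -10 + 18t


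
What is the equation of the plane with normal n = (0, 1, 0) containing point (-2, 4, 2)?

The plane through P with normal n = (a, b, c) satisfies n·(r - P) = 0,
i.e. ax + by + cz = a·x₀ + b·y₀ + c·z₀.
d = 0·(-2) + 1·4 + 0·2
  = 0 + 4 + 0
  = 4
Equation: y = 4

y = 4


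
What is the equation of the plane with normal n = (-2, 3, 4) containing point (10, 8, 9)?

The plane through P with normal n = (a, b, c) satisfies n·(r - P) = 0,
i.e. ax + by + cz = a·x₀ + b·y₀ + c·z₀.
d = (-2)·10 + 3·8 + 4·9
  = -20 + 24 + 36
  = 40
Equation: -2x + 3y + 4z = 40

-2x + 3y + 4z = 40


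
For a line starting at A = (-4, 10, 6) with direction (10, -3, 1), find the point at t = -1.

P(t) = A + t·d
  = (-4 + 10·(-1), 10 + (-3)·(-1), 6 + 1·(-1))
  = (-4 - 10, 10 + 3, 6 - 1)
  = (-14, 13, 5)

(-14, 13, 5)


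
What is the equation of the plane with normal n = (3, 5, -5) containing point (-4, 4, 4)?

The plane through P with normal n = (a, b, c) satisfies n·(r - P) = 0,
i.e. ax + by + cz = a·x₀ + b·y₀ + c·z₀.
d = 3·(-4) + 5·4 + (-5)·4
  = -12 + 20 - 20
  = -12
Equation: 3x + 5y - 5z = -12

3x + 5y - 5z = -12


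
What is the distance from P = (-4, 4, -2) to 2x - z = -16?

distance = |a·x₀ + b·y₀ + c·z₀ - d| / √(a² + b² + c²)
  = |2·(-4) + 0·4 + (-1)·(-2) - (-16)| / √(2² + 0² + (-1)²)
  = |-8 + 0 + 2 + 16| / √(4 + 0 + 1)
  = |10| / √5
  = 10 / 2.236
  ≈ 4.472

4.472


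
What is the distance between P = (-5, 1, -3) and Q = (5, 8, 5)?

d = √[(x₂-x₁)² + (y₂-y₁)² + (z₂-z₁)²]
  = √[10² + 7² + 8²]
  = √[100 + 49 + 64]
  = √213
  ≈ 14.59

14.59


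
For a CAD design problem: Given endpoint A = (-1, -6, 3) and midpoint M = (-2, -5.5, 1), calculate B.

B = 2M - A
  = (2·(-2) - (-1), 2·(-5.5) - (-6), 2·1 - 3)
  = (-4 + 1, -11 + 6, 2 - 3)
  = (-3, -5, -1)

(-3, -5, -1)


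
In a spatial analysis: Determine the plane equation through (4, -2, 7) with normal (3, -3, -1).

The plane through P with normal n = (a, b, c) satisfies n·(r - P) = 0,
i.e. ax + by + cz = a·x₀ + b·y₀ + c·z₀.
d = 3·4 + (-3)·(-2) + (-1)·7
  = 12 + 6 - 7
  = 11
Equation: 3x - 3y - z = 11

3x - 3y - z = 11


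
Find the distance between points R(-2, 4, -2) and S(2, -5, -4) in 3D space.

d = √[(x₂-x₁)² + (y₂-y₁)² + (z₂-z₁)²]
  = √[4² + (-9)² + (-2)²]
  = √[16 + 81 + 4]
  = √101
  ≈ 10.05

10.05


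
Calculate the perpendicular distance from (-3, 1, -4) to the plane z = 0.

distance = |a·x₀ + b·y₀ + c·z₀ - d| / √(a² + b² + c²)
  = |0·(-3) + 0·1 + 1·(-4) - 0| / √(0² + 0² + 1²)
  = |0 + 0 - 4 + 0| / √(0 + 0 + 1)
  = |-4| / √1
  = 4 / 1
  ≈ 4

4


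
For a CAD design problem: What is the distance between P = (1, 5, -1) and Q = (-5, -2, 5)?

d = √[(x₂-x₁)² + (y₂-y₁)² + (z₂-z₁)²]
  = √[(-6)² + (-7)² + 6²]
  = √[36 + 49 + 36]
  = √121
  ≈ 11

11


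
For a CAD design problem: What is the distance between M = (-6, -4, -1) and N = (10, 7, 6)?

d = √[(x₂-x₁)² + (y₂-y₁)² + (z₂-z₁)²]
  = √[16² + 11² + 7²]
  = √[256 + 121 + 49]
  = √426
  ≈ 20.64

20.64


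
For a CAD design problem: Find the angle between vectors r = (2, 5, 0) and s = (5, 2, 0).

r·s = 2·5 + 5·2 + 0·0 = 10 + 10 + 0 = 20
|r| = √(2² + 5² + 0²) = √29 ≈ 5.385
|s| = √(5² + 2² + 0²) = √29 ≈ 5.385
cos θ = (r·s)/(|r||s|) = 20/(5.385·5.385) ≈ 0.6897
θ = arccos(0.6897) ≈ 46.4°

46.4°


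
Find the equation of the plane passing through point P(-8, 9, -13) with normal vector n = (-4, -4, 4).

The plane through P with normal n = (a, b, c) satisfies n·(r - P) = 0,
i.e. ax + by + cz = a·x₀ + b·y₀ + c·z₀.
d = (-4)·(-8) + (-4)·9 + 4·(-13)
  = 32 - 36 - 52
  = -56
Equation: -4x - 4y + 4z = -56

-4x - 4y + 4z = -56


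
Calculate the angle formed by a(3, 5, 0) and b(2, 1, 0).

a·b = 3·2 + 5·1 + 0·0 = 6 + 5 + 0 = 11
|a| = √(3² + 5² + 0²) = √34 ≈ 5.831
|b| = √(2² + 1² + 0²) = √5 ≈ 2.236
cos θ = (a·b)/(|a||b|) = 11/(5.831·2.236) ≈ 0.8437
θ = arccos(0.8437) ≈ 32.47°

32.47°


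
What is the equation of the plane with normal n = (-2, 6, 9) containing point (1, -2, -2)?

The plane through P with normal n = (a, b, c) satisfies n·(r - P) = 0,
i.e. ax + by + cz = a·x₀ + b·y₀ + c·z₀.
d = (-2)·1 + 6·(-2) + 9·(-2)
  = -2 - 12 - 18
  = -32
Equation: -2x + 6y + 9z = -32

-2x + 6y + 9z = -32


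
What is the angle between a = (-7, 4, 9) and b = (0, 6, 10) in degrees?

a·b = (-7)·0 + 4·6 + 9·10 = 0 + 24 + 90 = 114
|a| = √((-7)² + 4² + 9²) = √146 ≈ 12.08
|b| = √(0² + 6² + 10²) = √136 ≈ 11.66
cos θ = (a·b)/(|a||b|) = 114/(12.08·11.66) ≈ 0.809
θ = arccos(0.809) ≈ 36°

36°


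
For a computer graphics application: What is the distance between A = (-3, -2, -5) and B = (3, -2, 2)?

d = √[(x₂-x₁)² + (y₂-y₁)² + (z₂-z₁)²]
  = √[6² + 0² + 7²]
  = √[36 + 0 + 49]
  = √85
  ≈ 9.22

9.22


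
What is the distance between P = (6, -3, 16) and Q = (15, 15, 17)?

d = √[(x₂-x₁)² + (y₂-y₁)² + (z₂-z₁)²]
  = √[9² + 18² + 1²]
  = √[81 + 324 + 1]
  = √406
  ≈ 20.15

20.15


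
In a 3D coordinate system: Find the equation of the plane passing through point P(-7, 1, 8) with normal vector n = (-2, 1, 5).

The plane through P with normal n = (a, b, c) satisfies n·(r - P) = 0,
i.e. ax + by + cz = a·x₀ + b·y₀ + c·z₀.
d = (-2)·(-7) + 1·1 + 5·8
  = 14 + 1 + 40
  = 55
Equation: -2x + y + 5z = 55

-2x + y + 5z = 55


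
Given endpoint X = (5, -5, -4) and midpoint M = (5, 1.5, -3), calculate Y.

Y = 2M - X
  = (2·5 - 5, 2·1.5 - (-5), 2·(-3) - (-4))
  = (10 - 5, 3 + 5, -6 + 4)
  = (5, 8, -2)

(5, 8, -2)


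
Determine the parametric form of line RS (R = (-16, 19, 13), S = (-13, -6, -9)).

Direction vector d = S - R = (-13 + 16, -6 - 19, -9 - 13) = (3, -25, -22)
Parametric form r = R + t·d:
x = -16 + 3t, y = 19 - 25t, z = 13 - 22t

x = -16 + 3t, y = 19 - 25t, z = 13 - 22t


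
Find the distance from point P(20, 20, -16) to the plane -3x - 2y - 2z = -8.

distance = |a·x₀ + b·y₀ + c·z₀ - d| / √(a² + b² + c²)
  = |(-3)·20 + (-2)·20 + (-2)·(-16) - (-8)| / √((-3)² + (-2)² + (-2)²)
  = |-60 - 40 + 32 + 8| / √(9 + 4 + 4)
  = |-60| / √17
  = 60 / 4.123
  ≈ 14.55

14.55


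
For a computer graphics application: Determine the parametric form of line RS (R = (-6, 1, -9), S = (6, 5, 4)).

Direction vector d = S - R = (6 + 6, 5 - 1, 4 + 9) = (12, 4, 13)
Parametric form r = R + t·d:
x = -6 + 12t, y = 1 + 4t, z = -9 + 13t

x = -6 + 12t, y = 1 + 4t, z = -9 + 13t


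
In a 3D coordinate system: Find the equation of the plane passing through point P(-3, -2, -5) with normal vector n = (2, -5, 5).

The plane through P with normal n = (a, b, c) satisfies n·(r - P) = 0,
i.e. ax + by + cz = a·x₀ + b·y₀ + c·z₀.
d = 2·(-3) + (-5)·(-2) + 5·(-5)
  = -6 + 10 - 25
  = -21
Equation: 2x - 5y + 5z = -21

2x - 5y + 5z = -21


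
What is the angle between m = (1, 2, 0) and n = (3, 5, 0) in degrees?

m·n = 1·3 + 2·5 + 0·0 = 3 + 10 + 0 = 13
|m| = √(1² + 2² + 0²) = √5 ≈ 2.236
|n| = √(3² + 5² + 0²) = √34 ≈ 5.831
cos θ = (m·n)/(|m||n|) = 13/(2.236·5.831) ≈ 0.9971
θ = arccos(0.9971) ≈ 4.399°

4.399°


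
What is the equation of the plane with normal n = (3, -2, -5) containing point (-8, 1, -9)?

The plane through P with normal n = (a, b, c) satisfies n·(r - P) = 0,
i.e. ax + by + cz = a·x₀ + b·y₀ + c·z₀.
d = 3·(-8) + (-2)·1 + (-5)·(-9)
  = -24 - 2 + 45
  = 19
Equation: 3x - 2y - 5z = 19

3x - 2y - 5z = 19


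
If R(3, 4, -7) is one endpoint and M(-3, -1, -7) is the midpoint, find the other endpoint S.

S = 2M - R
  = (2·(-3) - 3, 2·(-1) - 4, 2·(-7) - (-7))
  = (-6 - 3, -2 - 4, -14 + 7)
  = (-9, -6, -7)

(-9, -6, -7)


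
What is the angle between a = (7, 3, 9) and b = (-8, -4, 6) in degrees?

a·b = 7·(-8) + 3·(-4) + 9·6 = -56 - 12 + 54 = -14
|a| = √(7² + 3² + 9²) = √139 ≈ 11.79
|b| = √((-8)² + (-4)² + 6²) = √116 ≈ 10.77
cos θ = (a·b)/(|a||b|) = -14/(11.79·10.77) ≈ -0.1103
θ = arccos(-0.1103) ≈ 96.33°

96.33°


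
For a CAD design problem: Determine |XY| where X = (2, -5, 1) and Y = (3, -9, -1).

d = √[(x₂-x₁)² + (y₂-y₁)² + (z₂-z₁)²]
  = √[1² + (-4)² + (-2)²]
  = √[1 + 16 + 4]
  = √21
  ≈ 4.583

4.583


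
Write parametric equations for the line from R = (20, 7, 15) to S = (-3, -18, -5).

Direction vector d = S - R = (-3 - 20, -18 - 7, -5 - 15) = (-23, -25, -20)
Parametric form r = R + t·d:
x = 20 - 23t, y = 7 - 25t, z = 15 - 20t

x = 20 - 23t, y = 7 - 25t, z = 15 - 20t


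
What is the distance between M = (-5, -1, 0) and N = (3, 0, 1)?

d = √[(x₂-x₁)² + (y₂-y₁)² + (z₂-z₁)²]
  = √[8² + 1² + 1²]
  = √[64 + 1 + 1]
  = √66
  ≈ 8.124

8.124


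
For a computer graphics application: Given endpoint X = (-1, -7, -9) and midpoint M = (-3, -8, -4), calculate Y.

Y = 2M - X
  = (2·(-3) - (-1), 2·(-8) - (-7), 2·(-4) - (-9))
  = (-6 + 1, -16 + 7, -8 + 9)
  = (-5, -9, 1)

(-5, -9, 1)


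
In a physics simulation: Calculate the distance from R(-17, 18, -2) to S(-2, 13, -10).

d = √[(x₂-x₁)² + (y₂-y₁)² + (z₂-z₁)²]
  = √[15² + (-5)² + (-8)²]
  = √[225 + 25 + 64]
  = √314
  ≈ 17.72

17.72


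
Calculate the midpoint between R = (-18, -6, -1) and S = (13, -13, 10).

M = ((x₁+x₂)/2, (y₁+y₂)/2, (z₁+z₂)/2)
  = ((-18 + 13)/2, (-6 - 13)/2, (-1 + 10)/2)
  = (-5/2, -19/2, 9/2)
  = (-2.5, -9.5, 4.5)

(-2.5, -9.5, 4.5)


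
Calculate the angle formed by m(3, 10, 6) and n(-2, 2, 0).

m·n = 3·(-2) + 10·2 + 6·0 = -6 + 20 + 0 = 14
|m| = √(3² + 10² + 6²) = √145 ≈ 12.04
|n| = √((-2)² + 2² + 0²) = √8 ≈ 2.828
cos θ = (m·n)/(|m||n|) = 14/(12.04·2.828) ≈ 0.4111
θ = arccos(0.4111) ≈ 65.73°

65.73°


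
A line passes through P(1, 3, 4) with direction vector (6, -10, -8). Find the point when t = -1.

P(t) = P + t·d
  = (1 + 6·(-1), 3 + (-10)·(-1), 4 + (-8)·(-1))
  = (1 - 6, 3 + 10, 4 + 8)
  = (-5, 13, 12)

(-5, 13, 12)


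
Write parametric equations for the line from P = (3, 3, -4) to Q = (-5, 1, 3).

Direction vector d = Q - P = (-5 - 3, 1 - 3, 3 + 4) = (-8, -2, 7)
Parametric form r = P + t·d:
x = 3 - 8t, y = 3 - 2t, z = -4 + 7t

x = 3 - 8t, y = 3 - 2t, z = -4 + 7t


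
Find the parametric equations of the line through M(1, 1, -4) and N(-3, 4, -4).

Direction vector d = N - M = (-3 - 1, 4 - 1, -4 + 4) = (-4, 3, 0)
Parametric form r = M + t·d:
x = 1 - 4t, y = 1 + 3t, z = -4

x = 1 - 4t, y = 1 + 3t, z = -4


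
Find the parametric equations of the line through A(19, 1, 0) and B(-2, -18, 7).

Direction vector d = B - A = (-2 - 19, -18 - 1, 7 + 0) = (-21, -19, 7)
Parametric form r = A + t·d:
x = 19 - 21t, y = 1 - 19t, z = 0 + 7t

x = 19 - 21t, y = 1 - 19t, z = 0 + 7t


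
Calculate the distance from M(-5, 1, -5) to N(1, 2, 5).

d = √[(x₂-x₁)² + (y₂-y₁)² + (z₂-z₁)²]
  = √[6² + 1² + 10²]
  = √[36 + 1 + 100]
  = √137
  ≈ 11.7

11.7


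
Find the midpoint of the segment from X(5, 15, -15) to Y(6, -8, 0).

M = ((x₁+x₂)/2, (y₁+y₂)/2, (z₁+z₂)/2)
  = ((5 + 6)/2, (15 - 8)/2, (-15 + 0)/2)
  = (11/2, 7/2, -15/2)
  = (5.5, 3.5, -7.5)

(5.5, 3.5, -7.5)


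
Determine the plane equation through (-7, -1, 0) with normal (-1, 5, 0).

The plane through P with normal n = (a, b, c) satisfies n·(r - P) = 0,
i.e. ax + by + cz = a·x₀ + b·y₀ + c·z₀.
d = (-1)·(-7) + 5·(-1) + 0·0
  = 7 - 5 + 0
  = 2
Equation: -x + 5y = 2

-x + 5y = 2


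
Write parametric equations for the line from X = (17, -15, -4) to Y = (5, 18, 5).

Direction vector d = Y - X = (5 - 17, 18 + 15, 5 + 4) = (-12, 33, 9)
Parametric form r = X + t·d:
x = 17 - 12t, y = -15 + 33t, z = -4 + 9t

x = 17 - 12t, y = -15 + 33t, z = -4 + 9t


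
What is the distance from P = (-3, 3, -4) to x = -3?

distance = |a·x₀ + b·y₀ + c·z₀ - d| / √(a² + b² + c²)
  = |1·(-3) + 0·3 + 0·(-4) - (-3)| / √(1² + 0² + 0²)
  = |-3 + 0 + 0 + 3| / √(1 + 0 + 0)
  = |0| / √1
  = 0 / 1
  ≈ 0

0


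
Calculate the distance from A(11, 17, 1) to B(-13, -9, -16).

d = √[(x₂-x₁)² + (y₂-y₁)² + (z₂-z₁)²]
  = √[(-24)² + (-26)² + (-17)²]
  = √[576 + 676 + 289]
  = √1541
  ≈ 39.26

39.26


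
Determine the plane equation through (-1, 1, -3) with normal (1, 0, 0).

The plane through P with normal n = (a, b, c) satisfies n·(r - P) = 0,
i.e. ax + by + cz = a·x₀ + b·y₀ + c·z₀.
d = 1·(-1) + 0·1 + 0·(-3)
  = -1 + 0 + 0
  = -1
Equation: x = -1

x = -1


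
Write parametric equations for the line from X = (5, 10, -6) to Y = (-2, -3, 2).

Direction vector d = Y - X = (-2 - 5, -3 - 10, 2 + 6) = (-7, -13, 8)
Parametric form r = X + t·d:
x = 5 - 7t, y = 10 - 13t, z = -6 + 8t

x = 5 - 7t, y = 10 - 13t, z = -6 + 8t


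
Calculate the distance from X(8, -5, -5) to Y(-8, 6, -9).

d = √[(x₂-x₁)² + (y₂-y₁)² + (z₂-z₁)²]
  = √[(-16)² + 11² + (-4)²]
  = √[256 + 121 + 16]
  = √393
  ≈ 19.82

19.82


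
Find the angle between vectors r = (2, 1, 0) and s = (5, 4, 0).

r·s = 2·5 + 1·4 + 0·0 = 10 + 4 + 0 = 14
|r| = √(2² + 1² + 0²) = √5 ≈ 2.236
|s| = √(5² + 4² + 0²) = √41 ≈ 6.403
cos θ = (r·s)/(|r||s|) = 14/(2.236·6.403) ≈ 0.9778
θ = arccos(0.9778) ≈ 12.09°

12.09°


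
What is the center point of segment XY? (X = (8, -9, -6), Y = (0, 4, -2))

M = ((x₁+x₂)/2, (y₁+y₂)/2, (z₁+z₂)/2)
  = ((8 + 0)/2, (-9 + 4)/2, (-6 - 2)/2)
  = (8/2, -5/2, -8/2)
  = (4, -2.5, -4)

(4, -2.5, -4)


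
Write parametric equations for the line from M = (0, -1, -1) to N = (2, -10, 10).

Direction vector d = N - M = (2 + 0, -10 + 1, 10 + 1) = (2, -9, 11)
Parametric form r = M + t·d:
x = 0 + 2t, y = -1 - 9t, z = -1 + 11t

x = 0 + 2t, y = -1 - 9t, z = -1 + 11t


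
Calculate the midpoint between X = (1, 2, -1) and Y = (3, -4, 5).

M = ((x₁+x₂)/2, (y₁+y₂)/2, (z₁+z₂)/2)
  = ((1 + 3)/2, (2 - 4)/2, (-1 + 5)/2)
  = (4/2, -2/2, 4/2)
  = (2, -1, 2)

(2, -1, 2)


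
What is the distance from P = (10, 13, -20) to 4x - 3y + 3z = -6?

distance = |a·x₀ + b·y₀ + c·z₀ - d| / √(a² + b² + c²)
  = |4·10 + (-3)·13 + 3·(-20) - (-6)| / √(4² + (-3)² + 3²)
  = |40 - 39 - 60 + 6| / √(16 + 9 + 9)
  = |-53| / √34
  = 53 / 5.831
  ≈ 9.089

9.089


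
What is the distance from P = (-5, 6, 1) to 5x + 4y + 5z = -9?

distance = |a·x₀ + b·y₀ + c·z₀ - d| / √(a² + b² + c²)
  = |5·(-5) + 4·6 + 5·1 - (-9)| / √(5² + 4² + 5²)
  = |-25 + 24 + 5 + 9| / √(25 + 16 + 25)
  = |13| / √66
  = 13 / 8.124
  ≈ 1.6

1.6


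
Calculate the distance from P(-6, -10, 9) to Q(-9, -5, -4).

d = √[(x₂-x₁)² + (y₂-y₁)² + (z₂-z₁)²]
  = √[(-3)² + 5² + (-13)²]
  = √[9 + 25 + 169]
  = √203
  ≈ 14.25

14.25


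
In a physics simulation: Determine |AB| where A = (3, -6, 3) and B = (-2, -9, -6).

d = √[(x₂-x₁)² + (y₂-y₁)² + (z₂-z₁)²]
  = √[(-5)² + (-3)² + (-9)²]
  = √[25 + 9 + 81]
  = √115
  ≈ 10.72

10.72


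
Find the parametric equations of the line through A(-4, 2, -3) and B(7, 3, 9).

Direction vector d = B - A = (7 + 4, 3 - 2, 9 + 3) = (11, 1, 12)
Parametric form r = A + t·d:
x = -4 + 11t, y = 2 + t, z = -3 + 12t

x = -4 + 11t, y = 2 + t, z = -3 + 12t


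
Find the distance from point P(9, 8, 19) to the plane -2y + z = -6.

distance = |a·x₀ + b·y₀ + c·z₀ - d| / √(a² + b² + c²)
  = |0·9 + (-2)·8 + 1·19 - (-6)| / √(0² + (-2)² + 1²)
  = |0 - 16 + 19 + 6| / √(0 + 4 + 1)
  = |9| / √5
  = 9 / 2.236
  ≈ 4.025

4.025


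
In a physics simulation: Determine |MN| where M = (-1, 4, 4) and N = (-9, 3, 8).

d = √[(x₂-x₁)² + (y₂-y₁)² + (z₂-z₁)²]
  = √[(-8)² + (-1)² + 4²]
  = √[64 + 1 + 16]
  = √81
  ≈ 9

9


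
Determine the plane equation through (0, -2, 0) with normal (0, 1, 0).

The plane through P with normal n = (a, b, c) satisfies n·(r - P) = 0,
i.e. ax + by + cz = a·x₀ + b·y₀ + c·z₀.
d = 0·0 + 1·(-2) + 0·0
  = 0 - 2 + 0
  = -2
Equation: y = -2

y = -2


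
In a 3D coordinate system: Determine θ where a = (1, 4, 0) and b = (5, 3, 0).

a·b = 1·5 + 4·3 + 0·0 = 5 + 12 + 0 = 17
|a| = √(1² + 4² + 0²) = √17 ≈ 4.123
|b| = √(5² + 3² + 0²) = √34 ≈ 5.831
cos θ = (a·b)/(|a||b|) = 17/(4.123·5.831) ≈ 0.7071
θ = arccos(0.7071) ≈ 45°

45°


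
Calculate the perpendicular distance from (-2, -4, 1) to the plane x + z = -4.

distance = |a·x₀ + b·y₀ + c·z₀ - d| / √(a² + b² + c²)
  = |1·(-2) + 0·(-4) + 1·1 - (-4)| / √(1² + 0² + 1²)
  = |-2 + 0 + 1 + 4| / √(1 + 0 + 1)
  = |3| / √2
  = 3 / 1.414
  ≈ 2.121

2.121


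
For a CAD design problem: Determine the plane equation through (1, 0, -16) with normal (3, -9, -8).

The plane through P with normal n = (a, b, c) satisfies n·(r - P) = 0,
i.e. ax + by + cz = a·x₀ + b·y₀ + c·z₀.
d = 3·1 + (-9)·0 + (-8)·(-16)
  = 3 + 0 + 128
  = 131
Equation: 3x - 9y - 8z = 131

3x - 9y - 8z = 131


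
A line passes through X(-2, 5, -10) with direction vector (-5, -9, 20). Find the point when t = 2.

P(t) = X + t·d
  = (-2 + (-5)·2, 5 + (-9)·2, -10 + 20·2)
  = (-2 - 10, 5 - 18, -10 + 40)
  = (-12, -13, 30)

(-12, -13, 30)


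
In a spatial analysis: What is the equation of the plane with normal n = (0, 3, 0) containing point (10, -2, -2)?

The plane through P with normal n = (a, b, c) satisfies n·(r - P) = 0,
i.e. ax + by + cz = a·x₀ + b·y₀ + c·z₀.
d = 0·10 + 3·(-2) + 0·(-2)
  = 0 - 6 + 0
  = -6
Equation: 3y = -6

3y = -6


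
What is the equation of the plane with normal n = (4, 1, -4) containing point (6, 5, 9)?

The plane through P with normal n = (a, b, c) satisfies n·(r - P) = 0,
i.e. ax + by + cz = a·x₀ + b·y₀ + c·z₀.
d = 4·6 + 1·5 + (-4)·9
  = 24 + 5 - 36
  = -7
Equation: 4x + y - 4z = -7

4x + y - 4z = -7


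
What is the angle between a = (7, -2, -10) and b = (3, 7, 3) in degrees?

a·b = 7·3 + (-2)·7 + (-10)·3 = 21 - 14 - 30 = -23
|a| = √(7² + (-2)² + (-10)²) = √153 ≈ 12.37
|b| = √(3² + 7² + 3²) = √67 ≈ 8.185
cos θ = (a·b)/(|a||b|) = -23/(12.37·8.185) ≈ -0.2272
θ = arccos(-0.2272) ≈ 103.1°

103.1°


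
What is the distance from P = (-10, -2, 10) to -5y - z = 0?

distance = |a·x₀ + b·y₀ + c·z₀ - d| / √(a² + b² + c²)
  = |0·(-10) + (-5)·(-2) + (-1)·10 - 0| / √(0² + (-5)² + (-1)²)
  = |0 + 10 - 10 + 0| / √(0 + 25 + 1)
  = |0| / √26
  = 0 / 5.099
  ≈ 0

0


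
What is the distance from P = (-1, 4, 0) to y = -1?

distance = |a·x₀ + b·y₀ + c·z₀ - d| / √(a² + b² + c²)
  = |0·(-1) + 1·4 + 0·0 - (-1)| / √(0² + 1² + 0²)
  = |0 + 4 + 0 + 1| / √(0 + 1 + 0)
  = |5| / √1
  = 5 / 1
  ≈ 5

5


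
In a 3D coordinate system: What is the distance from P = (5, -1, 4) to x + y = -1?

distance = |a·x₀ + b·y₀ + c·z₀ - d| / √(a² + b² + c²)
  = |1·5 + 1·(-1) + 0·4 - (-1)| / √(1² + 1² + 0²)
  = |5 - 1 + 0 + 1| / √(1 + 1 + 0)
  = |5| / √2
  = 5 / 1.414
  ≈ 3.536

3.536


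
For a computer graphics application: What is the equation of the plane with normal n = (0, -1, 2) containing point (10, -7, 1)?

The plane through P with normal n = (a, b, c) satisfies n·(r - P) = 0,
i.e. ax + by + cz = a·x₀ + b·y₀ + c·z₀.
d = 0·10 + (-1)·(-7) + 2·1
  = 0 + 7 + 2
  = 9
Equation: -y + 2z = 9

-y + 2z = 9


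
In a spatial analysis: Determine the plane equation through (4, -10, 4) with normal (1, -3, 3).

The plane through P with normal n = (a, b, c) satisfies n·(r - P) = 0,
i.e. ax + by + cz = a·x₀ + b·y₀ + c·z₀.
d = 1·4 + (-3)·(-10) + 3·4
  = 4 + 30 + 12
  = 46
Equation: x - 3y + 3z = 46

x - 3y + 3z = 46


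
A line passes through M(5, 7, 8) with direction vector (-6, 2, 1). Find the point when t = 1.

P(t) = M + t·d
  = (5 + (-6)·1, 7 + 2·1, 8 + 1·1)
  = (5 - 6, 7 + 2, 8 + 1)
  = (-1, 9, 9)

(-1, 9, 9)


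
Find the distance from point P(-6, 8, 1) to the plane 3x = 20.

distance = |a·x₀ + b·y₀ + c·z₀ - d| / √(a² + b² + c²)
  = |3·(-6) + 0·8 + 0·1 - 20| / √(3² + 0² + 0²)
  = |-18 + 0 + 0 - 20| / √(9 + 0 + 0)
  = |-38| / √9
  = 38 / 3
  ≈ 12.67

12.67


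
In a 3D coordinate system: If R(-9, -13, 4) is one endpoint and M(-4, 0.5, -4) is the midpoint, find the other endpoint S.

S = 2M - R
  = (2·(-4) - (-9), 2·0.5 - (-13), 2·(-4) - 4)
  = (-8 + 9, 1 + 13, -8 - 4)
  = (1, 14, -12)

(1, 14, -12)


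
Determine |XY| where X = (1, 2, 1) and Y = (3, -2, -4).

d = √[(x₂-x₁)² + (y₂-y₁)² + (z₂-z₁)²]
  = √[2² + (-4)² + (-5)²]
  = √[4 + 16 + 25]
  = √45
  ≈ 6.708

6.708


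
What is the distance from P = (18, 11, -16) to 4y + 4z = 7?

distance = |a·x₀ + b·y₀ + c·z₀ - d| / √(a² + b² + c²)
  = |0·18 + 4·11 + 4·(-16) - 7| / √(0² + 4² + 4²)
  = |0 + 44 - 64 - 7| / √(0 + 16 + 16)
  = |-27| / √32
  = 27 / 5.657
  ≈ 4.773

4.773


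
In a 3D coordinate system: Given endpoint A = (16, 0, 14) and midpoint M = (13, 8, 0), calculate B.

B = 2M - A
  = (2·13 - 16, 2·8 - 0, 2·0 - 14)
  = (26 - 16, 16 + 0, 0 - 14)
  = (10, 16, -14)

(10, 16, -14)


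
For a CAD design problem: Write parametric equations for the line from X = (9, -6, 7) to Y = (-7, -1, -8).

Direction vector d = Y - X = (-7 - 9, -1 + 6, -8 - 7) = (-16, 5, -15)
Parametric form r = X + t·d:
x = 9 - 16t, y = -6 + 5t, z = 7 - 15t

x = 9 - 16t, y = -6 + 5t, z = 7 - 15t


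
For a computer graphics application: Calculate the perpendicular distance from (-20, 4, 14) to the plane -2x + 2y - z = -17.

distance = |a·x₀ + b·y₀ + c·z₀ - d| / √(a² + b² + c²)
  = |(-2)·(-20) + 2·4 + (-1)·14 - (-17)| / √((-2)² + 2² + (-1)²)
  = |40 + 8 - 14 + 17| / √(4 + 4 + 1)
  = |51| / √9
  = 51 / 3
  ≈ 17

17


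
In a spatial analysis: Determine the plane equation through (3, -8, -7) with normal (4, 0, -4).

The plane through P with normal n = (a, b, c) satisfies n·(r - P) = 0,
i.e. ax + by + cz = a·x₀ + b·y₀ + c·z₀.
d = 4·3 + 0·(-8) + (-4)·(-7)
  = 12 + 0 + 28
  = 40
Equation: 4x - 4z = 40

4x - 4z = 40


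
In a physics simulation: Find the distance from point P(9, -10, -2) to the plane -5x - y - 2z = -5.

distance = |a·x₀ + b·y₀ + c·z₀ - d| / √(a² + b² + c²)
  = |(-5)·9 + (-1)·(-10) + (-2)·(-2) - (-5)| / √((-5)² + (-1)² + (-2)²)
  = |-45 + 10 + 4 + 5| / √(25 + 1 + 4)
  = |-26| / √30
  = 26 / 5.477
  ≈ 4.747

4.747


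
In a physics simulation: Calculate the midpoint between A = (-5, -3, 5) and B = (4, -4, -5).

M = ((x₁+x₂)/2, (y₁+y₂)/2, (z₁+z₂)/2)
  = ((-5 + 4)/2, (-3 - 4)/2, (5 - 5)/2)
  = (-1/2, -7/2, 0/2)
  = (-0.5, -3.5, 0)

(-0.5, -3.5, 0)


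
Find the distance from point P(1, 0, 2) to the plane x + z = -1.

distance = |a·x₀ + b·y₀ + c·z₀ - d| / √(a² + b² + c²)
  = |1·1 + 0·0 + 1·2 - (-1)| / √(1² + 0² + 1²)
  = |1 + 0 + 2 + 1| / √(1 + 0 + 1)
  = |4| / √2
  = 4 / 1.414
  ≈ 2.828

2.828


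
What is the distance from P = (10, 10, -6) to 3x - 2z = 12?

distance = |a·x₀ + b·y₀ + c·z₀ - d| / √(a² + b² + c²)
  = |3·10 + 0·10 + (-2)·(-6) - 12| / √(3² + 0² + (-2)²)
  = |30 + 0 + 12 - 12| / √(9 + 0 + 4)
  = |30| / √13
  = 30 / 3.606
  ≈ 8.321

8.321


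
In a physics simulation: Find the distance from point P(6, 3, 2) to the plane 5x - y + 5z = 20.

distance = |a·x₀ + b·y₀ + c·z₀ - d| / √(a² + b² + c²)
  = |5·6 + (-1)·3 + 5·2 - 20| / √(5² + (-1)² + 5²)
  = |30 - 3 + 10 - 20| / √(25 + 1 + 25)
  = |17| / √51
  = 17 / 7.141
  ≈ 2.38

2.38


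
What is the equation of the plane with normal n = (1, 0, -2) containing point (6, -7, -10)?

The plane through P with normal n = (a, b, c) satisfies n·(r - P) = 0,
i.e. ax + by + cz = a·x₀ + b·y₀ + c·z₀.
d = 1·6 + 0·(-7) + (-2)·(-10)
  = 6 + 0 + 20
  = 26
Equation: x - 2z = 26

x - 2z = 26


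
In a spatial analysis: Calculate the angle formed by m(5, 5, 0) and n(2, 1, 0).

m·n = 5·2 + 5·1 + 0·0 = 10 + 5 + 0 = 15
|m| = √(5² + 5² + 0²) = √50 ≈ 7.071
|n| = √(2² + 1² + 0²) = √5 ≈ 2.236
cos θ = (m·n)/(|m||n|) = 15/(7.071·2.236) ≈ 0.9487
θ = arccos(0.9487) ≈ 18.43°

18.43°


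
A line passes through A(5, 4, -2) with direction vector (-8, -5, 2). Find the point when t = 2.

P(t) = A + t·d
  = (5 + (-8)·2, 4 + (-5)·2, -2 + 2·2)
  = (5 - 16, 4 - 10, -2 + 4)
  = (-11, -6, 2)

(-11, -6, 2)


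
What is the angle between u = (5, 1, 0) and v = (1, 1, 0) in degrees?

u·v = 5·1 + 1·1 + 0·0 = 5 + 1 + 0 = 6
|u| = √(5² + 1² + 0²) = √26 ≈ 5.099
|v| = √(1² + 1² + 0²) = √2 ≈ 1.414
cos θ = (u·v)/(|u||v|) = 6/(5.099·1.414) ≈ 0.8321
θ = arccos(0.8321) ≈ 33.69°

33.69°


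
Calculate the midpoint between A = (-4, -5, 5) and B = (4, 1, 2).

M = ((x₁+x₂)/2, (y₁+y₂)/2, (z₁+z₂)/2)
  = ((-4 + 4)/2, (-5 + 1)/2, (5 + 2)/2)
  = (0/2, -4/2, 7/2)
  = (0, -2, 3.5)

(0, -2, 3.5)


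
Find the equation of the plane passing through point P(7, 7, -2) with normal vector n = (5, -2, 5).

The plane through P with normal n = (a, b, c) satisfies n·(r - P) = 0,
i.e. ax + by + cz = a·x₀ + b·y₀ + c·z₀.
d = 5·7 + (-2)·7 + 5·(-2)
  = 35 - 14 - 10
  = 11
Equation: 5x - 2y + 5z = 11

5x - 2y + 5z = 11


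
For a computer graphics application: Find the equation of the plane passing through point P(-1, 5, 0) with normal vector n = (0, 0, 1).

The plane through P with normal n = (a, b, c) satisfies n·(r - P) = 0,
i.e. ax + by + cz = a·x₀ + b·y₀ + c·z₀.
d = 0·(-1) + 0·5 + 1·0
  = 0 + 0 + 0
  = 0
Equation: z = 0

z = 0


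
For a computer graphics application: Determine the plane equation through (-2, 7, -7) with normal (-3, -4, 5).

The plane through P with normal n = (a, b, c) satisfies n·(r - P) = 0,
i.e. ax + by + cz = a·x₀ + b·y₀ + c·z₀.
d = (-3)·(-2) + (-4)·7 + 5·(-7)
  = 6 - 28 - 35
  = -57
Equation: -3x - 4y + 5z = -57

-3x - 4y + 5z = -57


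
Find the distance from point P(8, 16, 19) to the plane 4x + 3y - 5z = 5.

distance = |a·x₀ + b·y₀ + c·z₀ - d| / √(a² + b² + c²)
  = |4·8 + 3·16 + (-5)·19 - 5| / √(4² + 3² + (-5)²)
  = |32 + 48 - 95 - 5| / √(16 + 9 + 25)
  = |-20| / √50
  = 20 / 7.071
  ≈ 2.828

2.828


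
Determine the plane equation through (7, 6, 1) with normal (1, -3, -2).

The plane through P with normal n = (a, b, c) satisfies n·(r - P) = 0,
i.e. ax + by + cz = a·x₀ + b·y₀ + c·z₀.
d = 1·7 + (-3)·6 + (-2)·1
  = 7 - 18 - 2
  = -13
Equation: x - 3y - 2z = -13

x - 3y - 2z = -13


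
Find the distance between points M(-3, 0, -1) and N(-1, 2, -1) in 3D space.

d = √[(x₂-x₁)² + (y₂-y₁)² + (z₂-z₁)²]
  = √[2² + 2² + 0²]
  = √[4 + 4 + 0]
  = √8
  ≈ 2.828

2.828


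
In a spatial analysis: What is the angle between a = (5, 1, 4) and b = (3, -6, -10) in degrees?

a·b = 5·3 + 1·(-6) + 4·(-10) = 15 - 6 - 40 = -31
|a| = √(5² + 1² + 4²) = √42 ≈ 6.481
|b| = √(3² + (-6)² + (-10)²) = √145 ≈ 12.04
cos θ = (a·b)/(|a||b|) = -31/(6.481·12.04) ≈ -0.3972
θ = arccos(-0.3972) ≈ 113.4°

113.4°


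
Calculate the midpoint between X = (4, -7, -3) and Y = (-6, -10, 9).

M = ((x₁+x₂)/2, (y₁+y₂)/2, (z₁+z₂)/2)
  = ((4 - 6)/2, (-7 - 10)/2, (-3 + 9)/2)
  = (-2/2, -17/2, 6/2)
  = (-1, -8.5, 3)

(-1, -8.5, 3)


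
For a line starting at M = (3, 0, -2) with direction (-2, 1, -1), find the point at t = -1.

P(t) = M + t·d
  = (3 + (-2)·(-1), 0 + 1·(-1), -2 + (-1)·(-1))
  = (3 + 2, 0 - 1, -2 + 1)
  = (5, -1, -1)

(5, -1, -1)


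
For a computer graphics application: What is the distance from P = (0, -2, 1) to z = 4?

distance = |a·x₀ + b·y₀ + c·z₀ - d| / √(a² + b² + c²)
  = |0·0 + 0·(-2) + 1·1 - 4| / √(0² + 0² + 1²)
  = |0 + 0 + 1 - 4| / √(0 + 0 + 1)
  = |-3| / √1
  = 3 / 1
  ≈ 3

3


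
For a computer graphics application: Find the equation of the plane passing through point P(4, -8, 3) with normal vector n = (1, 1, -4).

The plane through P with normal n = (a, b, c) satisfies n·(r - P) = 0,
i.e. ax + by + cz = a·x₀ + b·y₀ + c·z₀.
d = 1·4 + 1·(-8) + (-4)·3
  = 4 - 8 - 12
  = -16
Equation: x + y - 4z = -16

x + y - 4z = -16


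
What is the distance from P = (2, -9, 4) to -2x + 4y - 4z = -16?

distance = |a·x₀ + b·y₀ + c·z₀ - d| / √(a² + b² + c²)
  = |(-2)·2 + 4·(-9) + (-4)·4 - (-16)| / √((-2)² + 4² + (-4)²)
  = |-4 - 36 - 16 + 16| / √(4 + 16 + 16)
  = |-40| / √36
  = 40 / 6
  ≈ 6.667

6.667


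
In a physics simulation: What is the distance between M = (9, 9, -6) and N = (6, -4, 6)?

d = √[(x₂-x₁)² + (y₂-y₁)² + (z₂-z₁)²]
  = √[(-3)² + (-13)² + 12²]
  = √[9 + 169 + 144]
  = √322
  ≈ 17.94

17.94


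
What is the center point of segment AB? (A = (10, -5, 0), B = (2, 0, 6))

M = ((x₁+x₂)/2, (y₁+y₂)/2, (z₁+z₂)/2)
  = ((10 + 2)/2, (-5 + 0)/2, (0 + 6)/2)
  = (12/2, -5/2, 6/2)
  = (6, -2.5, 3)

(6, -2.5, 3)


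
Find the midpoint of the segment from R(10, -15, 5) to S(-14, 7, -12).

M = ((x₁+x₂)/2, (y₁+y₂)/2, (z₁+z₂)/2)
  = ((10 - 14)/2, (-15 + 7)/2, (5 - 12)/2)
  = (-4/2, -8/2, -7/2)
  = (-2, -4, -3.5)

(-2, -4, -3.5)


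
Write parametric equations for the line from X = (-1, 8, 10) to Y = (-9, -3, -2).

Direction vector d = Y - X = (-9 + 1, -3 - 8, -2 - 10) = (-8, -11, -12)
Parametric form r = X + t·d:
x = -1 - 8t, y = 8 - 11t, z = 10 - 12t

x = -1 - 8t, y = 8 - 11t, z = 10 - 12t


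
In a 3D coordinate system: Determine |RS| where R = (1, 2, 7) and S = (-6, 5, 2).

d = √[(x₂-x₁)² + (y₂-y₁)² + (z₂-z₁)²]
  = √[(-7)² + 3² + (-5)²]
  = √[49 + 9 + 25]
  = √83
  ≈ 9.11

9.11


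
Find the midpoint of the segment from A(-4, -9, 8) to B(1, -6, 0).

M = ((x₁+x₂)/2, (y₁+y₂)/2, (z₁+z₂)/2)
  = ((-4 + 1)/2, (-9 - 6)/2, (8 + 0)/2)
  = (-3/2, -15/2, 8/2)
  = (-1.5, -7.5, 4)

(-1.5, -7.5, 4)


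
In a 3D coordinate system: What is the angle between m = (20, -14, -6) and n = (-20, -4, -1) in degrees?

m·n = 20·(-20) + (-14)·(-4) + (-6)·(-1) = -400 + 56 + 6 = -338
|m| = √(20² + (-14)² + (-6)²) = √632 ≈ 25.14
|n| = √((-20)² + (-4)² + (-1)²) = √417 ≈ 20.42
cos θ = (m·n)/(|m||n|) = -338/(25.14·20.42) ≈ -0.6584
θ = arccos(-0.6584) ≈ 131.2°

131.2°


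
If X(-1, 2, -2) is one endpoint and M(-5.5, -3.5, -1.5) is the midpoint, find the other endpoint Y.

Y = 2M - X
  = (2·(-5.5) - (-1), 2·(-3.5) - 2, 2·(-1.5) - (-2))
  = (-11 + 1, -7 - 2, -3 + 2)
  = (-10, -9, -1)

(-10, -9, -1)


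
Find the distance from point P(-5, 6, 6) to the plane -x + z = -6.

distance = |a·x₀ + b·y₀ + c·z₀ - d| / √(a² + b² + c²)
  = |(-1)·(-5) + 0·6 + 1·6 - (-6)| / √((-1)² + 0² + 1²)
  = |5 + 0 + 6 + 6| / √(1 + 0 + 1)
  = |17| / √2
  = 17 / 1.414
  ≈ 12.02

12.02


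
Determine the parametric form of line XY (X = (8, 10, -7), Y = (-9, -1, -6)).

Direction vector d = Y - X = (-9 - 8, -1 - 10, -6 + 7) = (-17, -11, 1)
Parametric form r = X + t·d:
x = 8 - 17t, y = 10 - 11t, z = -7 + t

x = 8 - 17t, y = 10 - 11t, z = -7 + t


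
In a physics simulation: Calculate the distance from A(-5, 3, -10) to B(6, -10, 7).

d = √[(x₂-x₁)² + (y₂-y₁)² + (z₂-z₁)²]
  = √[11² + (-13)² + 17²]
  = √[121 + 169 + 289]
  = √579
  ≈ 24.06

24.06


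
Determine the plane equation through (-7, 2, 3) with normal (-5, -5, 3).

The plane through P with normal n = (a, b, c) satisfies n·(r - P) = 0,
i.e. ax + by + cz = a·x₀ + b·y₀ + c·z₀.
d = (-5)·(-7) + (-5)·2 + 3·3
  = 35 - 10 + 9
  = 34
Equation: -5x - 5y + 3z = 34

-5x - 5y + 3z = 34


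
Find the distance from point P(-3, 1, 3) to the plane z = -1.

distance = |a·x₀ + b·y₀ + c·z₀ - d| / √(a² + b² + c²)
  = |0·(-3) + 0·1 + 1·3 - (-1)| / √(0² + 0² + 1²)
  = |0 + 0 + 3 + 1| / √(0 + 0 + 1)
  = |4| / √1
  = 4 / 1
  ≈ 4

4


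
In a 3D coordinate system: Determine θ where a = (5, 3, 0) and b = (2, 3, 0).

a·b = 5·2 + 3·3 + 0·0 = 10 + 9 + 0 = 19
|a| = √(5² + 3² + 0²) = √34 ≈ 5.831
|b| = √(2² + 3² + 0²) = √13 ≈ 3.606
cos θ = (a·b)/(|a||b|) = 19/(5.831·3.606) ≈ 0.9037
θ = arccos(0.9037) ≈ 25.35°

25.35°


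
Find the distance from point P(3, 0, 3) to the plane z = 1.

distance = |a·x₀ + b·y₀ + c·z₀ - d| / √(a² + b² + c²)
  = |0·3 + 0·0 + 1·3 - 1| / √(0² + 0² + 1²)
  = |0 + 0 + 3 - 1| / √(0 + 0 + 1)
  = |2| / √1
  = 2 / 1
  ≈ 2

2


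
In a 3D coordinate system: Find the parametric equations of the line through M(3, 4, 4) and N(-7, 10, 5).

Direction vector d = N - M = (-7 - 3, 10 - 4, 5 - 4) = (-10, 6, 1)
Parametric form r = M + t·d:
x = 3 - 10t, y = 4 + 6t, z = 4 + t

x = 3 - 10t, y = 4 + 6t, z = 4 + t


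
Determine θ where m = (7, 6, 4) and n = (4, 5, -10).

m·n = 7·4 + 6·5 + 4·(-10) = 28 + 30 - 40 = 18
|m| = √(7² + 6² + 4²) = √101 ≈ 10.05
|n| = √(4² + 5² + (-10)²) = √141 ≈ 11.87
cos θ = (m·n)/(|m||n|) = 18/(10.05·11.87) ≈ 0.1508
θ = arccos(0.1508) ≈ 81.32°

81.32°


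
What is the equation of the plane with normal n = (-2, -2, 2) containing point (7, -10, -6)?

The plane through P with normal n = (a, b, c) satisfies n·(r - P) = 0,
i.e. ax + by + cz = a·x₀ + b·y₀ + c·z₀.
d = (-2)·7 + (-2)·(-10) + 2·(-6)
  = -14 + 20 - 12
  = -6
Equation: -2x - 2y + 2z = -6

-2x - 2y + 2z = -6


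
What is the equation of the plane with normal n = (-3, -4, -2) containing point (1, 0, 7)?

The plane through P with normal n = (a, b, c) satisfies n·(r - P) = 0,
i.e. ax + by + cz = a·x₀ + b·y₀ + c·z₀.
d = (-3)·1 + (-4)·0 + (-2)·7
  = -3 + 0 - 14
  = -17
Equation: -3x - 4y - 2z = -17

-3x - 4y - 2z = -17


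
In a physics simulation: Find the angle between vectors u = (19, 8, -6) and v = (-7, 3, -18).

u·v = 19·(-7) + 8·3 + (-6)·(-18) = -133 + 24 + 108 = -1
|u| = √(19² + 8² + (-6)²) = √461 ≈ 21.47
|v| = √((-7)² + 3² + (-18)²) = √382 ≈ 19.54
cos θ = (u·v)/(|u||v|) = -1/(21.47·19.54) ≈ -0.002383
θ = arccos(-0.002383) ≈ 90.14°

90.14°


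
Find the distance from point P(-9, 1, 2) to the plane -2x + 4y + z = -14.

distance = |a·x₀ + b·y₀ + c·z₀ - d| / √(a² + b² + c²)
  = |(-2)·(-9) + 4·1 + 1·2 - (-14)| / √((-2)² + 4² + 1²)
  = |18 + 4 + 2 + 14| / √(4 + 16 + 1)
  = |38| / √21
  = 38 / 4.583
  ≈ 8.292

8.292


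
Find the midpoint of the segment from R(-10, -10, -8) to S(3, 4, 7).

M = ((x₁+x₂)/2, (y₁+y₂)/2, (z₁+z₂)/2)
  = ((-10 + 3)/2, (-10 + 4)/2, (-8 + 7)/2)
  = (-7/2, -6/2, -1/2)
  = (-3.5, -3, -0.5)

(-3.5, -3, -0.5)


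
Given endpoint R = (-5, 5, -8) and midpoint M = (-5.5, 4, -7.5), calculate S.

S = 2M - R
  = (2·(-5.5) - (-5), 2·4 - 5, 2·(-7.5) - (-8))
  = (-11 + 5, 8 - 5, -15 + 8)
  = (-6, 3, -7)

(-6, 3, -7)


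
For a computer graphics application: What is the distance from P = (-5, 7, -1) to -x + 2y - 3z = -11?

distance = |a·x₀ + b·y₀ + c·z₀ - d| / √(a² + b² + c²)
  = |(-1)·(-5) + 2·7 + (-3)·(-1) - (-11)| / √((-1)² + 2² + (-3)²)
  = |5 + 14 + 3 + 11| / √(1 + 4 + 9)
  = |33| / √14
  = 33 / 3.742
  ≈ 8.82

8.82


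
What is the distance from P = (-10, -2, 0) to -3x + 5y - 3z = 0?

distance = |a·x₀ + b·y₀ + c·z₀ - d| / √(a² + b² + c²)
  = |(-3)·(-10) + 5·(-2) + (-3)·0 - 0| / √((-3)² + 5² + (-3)²)
  = |30 - 10 + 0 + 0| / √(9 + 25 + 9)
  = |20| / √43
  = 20 / 6.557
  ≈ 3.05

3.05


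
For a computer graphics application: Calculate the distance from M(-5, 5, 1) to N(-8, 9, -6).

d = √[(x₂-x₁)² + (y₂-y₁)² + (z₂-z₁)²]
  = √[(-3)² + 4² + (-7)²]
  = √[9 + 16 + 49]
  = √74
  ≈ 8.602

8.602


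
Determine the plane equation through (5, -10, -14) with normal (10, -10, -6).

The plane through P with normal n = (a, b, c) satisfies n·(r - P) = 0,
i.e. ax + by + cz = a·x₀ + b·y₀ + c·z₀.
d = 10·5 + (-10)·(-10) + (-6)·(-14)
  = 50 + 100 + 84
  = 234
Equation: 10x - 10y - 6z = 234

10x - 10y - 6z = 234


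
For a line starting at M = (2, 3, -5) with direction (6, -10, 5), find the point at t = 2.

P(t) = M + t·d
  = (2 + 6·2, 3 + (-10)·2, -5 + 5·2)
  = (2 + 12, 3 - 20, -5 + 10)
  = (14, -17, 5)

(14, -17, 5)


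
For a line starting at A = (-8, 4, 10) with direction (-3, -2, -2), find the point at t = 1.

P(t) = A + t·d
  = (-8 + (-3)·1, 4 + (-2)·1, 10 + (-2)·1)
  = (-8 - 3, 4 - 2, 10 - 2)
  = (-11, 2, 8)

(-11, 2, 8)


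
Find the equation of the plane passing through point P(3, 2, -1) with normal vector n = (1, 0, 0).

The plane through P with normal n = (a, b, c) satisfies n·(r - P) = 0,
i.e. ax + by + cz = a·x₀ + b·y₀ + c·z₀.
d = 1·3 + 0·2 + 0·(-1)
  = 3 + 0 + 0
  = 3
Equation: x = 3

x = 3


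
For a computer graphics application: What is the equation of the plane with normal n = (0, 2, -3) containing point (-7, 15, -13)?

The plane through P with normal n = (a, b, c) satisfies n·(r - P) = 0,
i.e. ax + by + cz = a·x₀ + b·y₀ + c·z₀.
d = 0·(-7) + 2·15 + (-3)·(-13)
  = 0 + 30 + 39
  = 69
Equation: 2y - 3z = 69

2y - 3z = 69


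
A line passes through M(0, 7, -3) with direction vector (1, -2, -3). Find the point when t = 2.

P(t) = M + t·d
  = (0 + 1·2, 7 + (-2)·2, -3 + (-3)·2)
  = (0 + 2, 7 - 4, -3 - 6)
  = (2, 3, -9)

(2, 3, -9)


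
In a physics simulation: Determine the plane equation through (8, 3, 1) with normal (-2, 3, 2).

The plane through P with normal n = (a, b, c) satisfies n·(r - P) = 0,
i.e. ax + by + cz = a·x₀ + b·y₀ + c·z₀.
d = (-2)·8 + 3·3 + 2·1
  = -16 + 9 + 2
  = -5
Equation: -2x + 3y + 2z = -5

-2x + 3y + 2z = -5
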